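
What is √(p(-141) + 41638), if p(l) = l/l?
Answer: √41639 ≈ 204.06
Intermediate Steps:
p(l) = 1
√(p(-141) + 41638) = √(1 + 41638) = √41639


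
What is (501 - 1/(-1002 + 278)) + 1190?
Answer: 1224285/724 ≈ 1691.0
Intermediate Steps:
(501 - 1/(-1002 + 278)) + 1190 = (501 - 1/(-724)) + 1190 = (501 - 1*(-1/724)) + 1190 = (501 + 1/724) + 1190 = 362725/724 + 1190 = 1224285/724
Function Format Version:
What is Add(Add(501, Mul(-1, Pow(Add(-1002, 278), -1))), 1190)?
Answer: Rational(1224285, 724) ≈ 1691.0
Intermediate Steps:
Add(Add(501, Mul(-1, Pow(Add(-1002, 278), -1))), 1190) = Add(Add(501, Mul(-1, Pow(-724, -1))), 1190) = Add(Add(501, Mul(-1, Rational(-1, 724))), 1190) = Add(Add(501, Rational(1, 724)), 1190) = Add(Rational(362725, 724), 1190) = Rational(1224285, 724)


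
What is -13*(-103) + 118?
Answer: 1457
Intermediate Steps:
-13*(-103) + 118 = 1339 + 118 = 1457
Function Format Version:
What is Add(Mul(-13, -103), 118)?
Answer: 1457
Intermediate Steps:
Add(Mul(-13, -103), 118) = Add(1339, 118) = 1457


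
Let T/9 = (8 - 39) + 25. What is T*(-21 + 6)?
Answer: 810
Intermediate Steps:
T = -54 (T = 9*((8 - 39) + 25) = 9*(-31 + 25) = 9*(-6) = -54)
T*(-21 + 6) = -54*(-21 + 6) = -54*(-15) = 810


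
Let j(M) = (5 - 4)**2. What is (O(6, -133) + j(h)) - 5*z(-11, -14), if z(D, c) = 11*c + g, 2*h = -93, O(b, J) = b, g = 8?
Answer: 737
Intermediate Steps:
h = -93/2 (h = (1/2)*(-93) = -93/2 ≈ -46.500)
z(D, c) = 8 + 11*c (z(D, c) = 11*c + 8 = 8 + 11*c)
j(M) = 1 (j(M) = 1**2 = 1)
(O(6, -133) + j(h)) - 5*z(-11, -14) = (6 + 1) - 5*(8 + 11*(-14)) = 7 - 5*(8 - 154) = 7 - 5*(-146) = 7 + 730 = 737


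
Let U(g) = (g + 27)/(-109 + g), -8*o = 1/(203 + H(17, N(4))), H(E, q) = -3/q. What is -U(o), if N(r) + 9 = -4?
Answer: 570659/2303837 ≈ 0.24770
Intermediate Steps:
N(r) = -13 (N(r) = -9 - 4 = -13)
o = -13/21136 (o = -1/(8*(203 - 3/(-13))) = -1/(8*(203 - 3*(-1/13))) = -1/(8*(203 + 3/13)) = -1/(8*2642/13) = -1/8*13/2642 = -13/21136 ≈ -0.00061506)
U(g) = (27 + g)/(-109 + g)
-U(o) = -(27 - 13/21136)/(-109 - 13/21136) = -570659/((-2303837/21136)*21136) = -(-21136)*570659/(2303837*21136) = -1*(-570659/2303837) = 570659/2303837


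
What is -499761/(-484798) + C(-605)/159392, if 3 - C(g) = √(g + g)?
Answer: 39829679853/38636461408 - 11*I*√10/159392 ≈ 1.0309 - 0.00021824*I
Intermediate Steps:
C(g) = 3 - √2*√g (C(g) = 3 - √(g + g) = 3 - √(2*g) = 3 - √2*√g)
-499761/(-484798) + C(-605)/159392 = -499761/(-484798) + (3 - √2*√(-605))/159392 = -499761*(-1/484798) + (3 - √2*11*I*√5)*(1/159392) = 499761/484798 + (3 - 11*I*√10)*(1/159392) = 499761/484798 + (3/159392 - 11*I*√10/159392) = 39829679853/38636461408 - 11*I*√10/159392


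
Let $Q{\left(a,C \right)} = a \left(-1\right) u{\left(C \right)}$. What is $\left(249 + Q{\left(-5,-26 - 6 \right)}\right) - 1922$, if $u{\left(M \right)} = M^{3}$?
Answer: $-165513$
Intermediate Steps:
$Q{\left(a,C \right)} = - a C^{3}$ ($Q{\left(a,C \right)} = a \left(-1\right) C^{3} = - a C^{3}$)
$\left(249 + Q{\left(-5,-26 - 6 \right)}\right) - 1922 = \left(249 - - 5 \left(-26 - 6\right)^{3}\right) - 1922 = \left(249 - - 5 \left(-32\right)^{3}\right) - 1922 = \left(249 - \left(-5\right) \left(-32768\right)\right) - 1922 = \left(249 - 163840\right) - 1922 = -163591 - 1922 = -165513$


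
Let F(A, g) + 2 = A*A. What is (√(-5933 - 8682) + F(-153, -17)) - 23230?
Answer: 177 + I*√14615 ≈ 177.0 + 120.89*I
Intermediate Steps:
F(A, g) = -2 + A² (F(A, g) = -2 + A*A = -2 + A²)
(√(-5933 - 8682) + F(-153, -17)) - 23230 = (√(-5933 - 8682) + (-2 + (-153)²)) - 23230 = (√(-14615) + (-2 + 23409)) - 23230 = (I*√14615 + 23407) - 23230 = (23407 + I*√14615) - 23230 = 177 + I*√14615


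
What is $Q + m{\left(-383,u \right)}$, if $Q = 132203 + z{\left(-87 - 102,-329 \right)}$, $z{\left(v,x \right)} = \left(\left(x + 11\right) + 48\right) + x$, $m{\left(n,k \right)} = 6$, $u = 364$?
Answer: $131610$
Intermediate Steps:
$z{\left(v,x \right)} = 59 + 2 x$ ($z{\left(v,x \right)} = \left(\left(11 + x\right) + 48\right) + x = \left(59 + x\right) + x = 59 + 2 x$)
$Q = 131604$ ($Q = 132203 + \left(59 + 2 \left(-329\right)\right) = 132203 + \left(59 - 658\right) = 132203 - 599 = 131604$)
$Q + m{\left(-383,u \right)} = 131604 + 6 = 131610$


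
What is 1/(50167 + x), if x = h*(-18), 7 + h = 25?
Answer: 1/49843 ≈ 2.0063e-5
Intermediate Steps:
h = 18 (h = -7 + 25 = 18)
x = -324 (x = 18*(-18) = -324)
1/(50167 + x) = 1/(50167 - 324) = 1/49843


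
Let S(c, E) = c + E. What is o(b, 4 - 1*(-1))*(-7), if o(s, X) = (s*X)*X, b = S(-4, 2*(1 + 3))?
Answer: -700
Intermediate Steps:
S(c, E) = E + c
b = 4 (b = 2*(1 + 3) - 4 = 2*4 - 4 = 8 - 4 = 4)
o(s, X) = s*X² (o(s, X) = (X*s)*X = s*X²)
o(b, 4 - 1*(-1))*(-7) = (4*(4 - 1*(-1))²)*(-7) = (4*(4 + 1)²)*(-7) = (4*5²)*(-7) = (4*25)*(-7) = 100*(-7) = -700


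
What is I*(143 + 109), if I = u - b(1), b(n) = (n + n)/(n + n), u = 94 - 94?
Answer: -252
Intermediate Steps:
u = 0
b(n) = 1 (b(n) = (2*n)/((2*n)) = (2*n)*(1/(2*n)) = 1)
I = -1 (I = 0 - 1*1 = 0 - 1 = -1)
I*(143 + 109) = -(143 + 109) = -1*252 = -252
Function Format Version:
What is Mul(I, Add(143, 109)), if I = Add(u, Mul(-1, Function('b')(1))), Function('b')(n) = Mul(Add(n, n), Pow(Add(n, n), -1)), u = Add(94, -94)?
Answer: -252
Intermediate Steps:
u = 0
Function('b')(n) = 1 (Function('b')(n) = Mul(Mul(2, n), Pow(Mul(2, n), -1)) = Mul(Mul(2, n), Mul(Rational(1, 2), Pow(n, -1))) = 1)
I = -1 (I = Add(0, Mul(-1, 1)) = Add(0, -1) = -1)
Mul(I, Add(143, 109)) = Mul(-1, Add(143, 109)) = Mul(-1, 252) = -252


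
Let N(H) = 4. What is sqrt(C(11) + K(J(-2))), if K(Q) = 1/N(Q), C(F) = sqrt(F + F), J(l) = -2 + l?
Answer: sqrt(1 + 4*sqrt(22))/2 ≈ 2.2227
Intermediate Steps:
C(F) = sqrt(2)*sqrt(F) (C(F) = sqrt(2*F) = sqrt(2)*sqrt(F))
K(Q) = 1/4
sqrt(C(11) + K(J(-2))) = sqrt(sqrt(2)*sqrt(11) + 1/4) = sqrt(sqrt(22) + 1/4) = sqrt(1/4 + sqrt(22))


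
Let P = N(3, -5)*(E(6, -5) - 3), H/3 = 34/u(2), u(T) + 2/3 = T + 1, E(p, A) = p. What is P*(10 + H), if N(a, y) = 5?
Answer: 5640/7 ≈ 805.71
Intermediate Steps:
u(T) = ⅓ + T (u(T) = -⅔ + (T + 1) = -⅔ + (1 + T) = ⅓ + T)
H = 306/7 (H = 3*(34/(⅓ + 2)) = 3*(34/(7/3)) = 3*(34*(3/7)) = 3*(102/7) = 306/7 ≈ 43.714)
P = 15 (P = 5*(6 - 3) = 5*3 = 15)
P*(10 + H) = 15*(10 + 306/7) = 15*(376/7) = 5640/7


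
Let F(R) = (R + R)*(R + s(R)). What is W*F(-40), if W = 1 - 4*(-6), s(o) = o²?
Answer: -3120000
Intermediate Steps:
W = 25 (W = 1 + 24 = 25)
F(R) = 2*R*(R + R²) (F(R) = (R + R)*(R + R²) = (2*R)*(R + R²) = 2*R*(R + R²))
W*F(-40) = 25*(2*(-40)²*(1 - 40)) = 25*(2*1600*(-39)) = 25*(-124800) = -3120000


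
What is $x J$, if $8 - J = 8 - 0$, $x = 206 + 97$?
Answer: $0$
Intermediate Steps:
$x = 303$
$J = 0$ ($J = 8 - \left(8 - 0\right) = 8 - \left(8 + 0\right) = 8 - 8 = 0$)
$x J = 303 \cdot 0 = 0$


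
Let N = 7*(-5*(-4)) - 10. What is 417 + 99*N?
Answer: 13287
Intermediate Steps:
N = 130 (N = 7*20 - 10 = 140 - 10 = 130)
417 + 99*N = 417 + 99*130 = 417 + 12870 = 13287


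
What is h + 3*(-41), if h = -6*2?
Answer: -135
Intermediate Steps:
h = -12
h + 3*(-41) = -12 + 3*(-41) = -12 - 123 = -135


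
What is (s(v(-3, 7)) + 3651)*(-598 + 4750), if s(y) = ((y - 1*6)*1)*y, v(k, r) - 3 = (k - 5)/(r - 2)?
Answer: 378305328/25 ≈ 1.5132e+7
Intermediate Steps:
v(k, r) = 3 + (-5 + k)/(-2 + r) (v(k, r) = 3 + (k - 5)/(r - 2) = 3 + (-5 + k)/(-2 + r))
s(y) = y*(-6 + y) (s(y) = ((y - 6)*1)*y = ((-6 + y)*1)*y = (-6 + y)*y = y*(-6 + y))
(s(v(-3, 7)) + 3651)*(-598 + 4750) = (((-11 - 3 + 3*7)/(-2 + 7))*(-6 + (-11 - 3 + 3*7)/(-2 + 7)) + 3651)*(-598 + 4750) = (((-11 - 3 + 21)/5)*(-6 + (-11 - 3 + 21)/5) + 3651)*4152 = (((⅕)*7)*(-6 + (⅕)*7) + 3651)*4152 = (7*(-6 + 7/5)/5 + 3651)*4152 = ((7/5)*(-23/5) + 3651)*4152 = (-161/25 + 3651)*4152 = (91114/25)*4152 = 378305328/25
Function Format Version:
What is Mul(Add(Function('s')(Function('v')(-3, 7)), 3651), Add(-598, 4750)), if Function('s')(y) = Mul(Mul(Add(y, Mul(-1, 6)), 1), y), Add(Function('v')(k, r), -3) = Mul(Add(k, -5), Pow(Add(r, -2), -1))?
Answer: Rational(378305328, 25) ≈ 1.5132e+7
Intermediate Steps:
Function('v')(k, r) = Add(3, Mul(Pow(Add(-2, r), -1), Add(-5, k))) (Function('v')(k, r) = Add(3, Mul(Add(k, -5), Pow(Add(r, -2), -1))) = Add(3, Mul(Add(-5, k), Pow(Add(-2, r), -1))) = Add(3, Mul(Pow(Add(-2, r), -1), Add(-5, k))))
Function('s')(y) = Mul(y, Add(-6, y)) (Function('s')(y) = Mul(Mul(Add(y, -6), 1), y) = Mul(Mul(Add(-6, y), 1), y) = Mul(Add(-6, y), y) = Mul(y, Add(-6, y)))
Mul(Add(Function('s')(Function('v')(-3, 7)), 3651), Add(-598, 4750)) = Mul(Add(Mul(Mul(Pow(Add(-2, 7), -1), Add(-11, -3, Mul(3, 7))), Add(-6, Mul(Pow(Add(-2, 7), -1), Add(-11, -3, Mul(3, 7))))), 3651), Add(-598, 4750)) = Mul(Add(Mul(Mul(Pow(5, -1), Add(-11, -3, 21)), Add(-6, Mul(Pow(5, -1), Add(-11, -3, 21)))), 3651), 4152) = Mul(Add(Mul(Mul(Rational(1, 5), 7), Add(-6, Mul(Rational(1, 5), 7))), 3651), 4152) = Mul(Add(Mul(Rational(7, 5), Add(-6, Rational(7, 5))), 3651), 4152) = Mul(Add(Mul(Rational(7, 5), Rational(-23, 5)), 3651), 4152) = Mul(Add(Rational(-161, 25), 3651), 4152) = Mul(Rational(91114, 25), 4152) = Rational(378305328, 25)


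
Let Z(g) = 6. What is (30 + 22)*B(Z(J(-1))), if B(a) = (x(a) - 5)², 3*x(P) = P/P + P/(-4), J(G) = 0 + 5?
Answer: 12493/9 ≈ 1388.1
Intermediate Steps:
J(G) = 5
x(P) = ⅓ - P/12 (x(P) = (P/P + P/(-4))/3 = (1 + P*(-¼))/3 = (1 - P/4)/3 = ⅓ - P/12)
B(a) = (-14/3 - a/12)² (B(a) = ((⅓ - a/12) - 5)² = (-14/3 - a/12)²)
(30 + 22)*B(Z(J(-1))) = (30 + 22)*((56 + 6)²/144) = 52*((1/144)*62²) = 52*((1/144)*3844) = 52*(961/36) = 12493/9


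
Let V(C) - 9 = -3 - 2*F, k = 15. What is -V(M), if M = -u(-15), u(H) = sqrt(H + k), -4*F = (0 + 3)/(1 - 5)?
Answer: -45/8 ≈ -5.6250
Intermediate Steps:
F = 3/16 (F = -(0 + 3)/(4*(1 - 5)) = -3/(4*(-4)) = -3*(-1)/(4*4) = -1/4*(-3/4) = 3/16 ≈ 0.18750)
u(H) = sqrt(15 + H) (u(H) = sqrt(H + 15) = sqrt(15 + H))
M = 0 (M = -sqrt(15 - 15) = -sqrt(0) = -1*0 = 0)
V(C) = 45/8 (V(C) = 9 + (-3 - 2*3/16) = 9 + (-3 - 3/8) = 9 - 27/8 = 45/8)
-V(M) = -1*45/8 = -45/8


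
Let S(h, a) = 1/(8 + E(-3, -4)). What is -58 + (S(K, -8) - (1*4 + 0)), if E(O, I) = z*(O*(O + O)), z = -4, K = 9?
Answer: -3969/64 ≈ -62.016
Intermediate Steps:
E(O, I) = -8*O**2 (E(O, I) = -4*O*(O + O) = -4*O*2*O = -8*O**2)
S(h, a) = -1/64 (S(h, a) = 1/(8 - 8*(-3)**2) = 1/(8 - 8*9) = 1/(8 - 72) = 1/(-64) = -1/64)
-58 + (S(K, -8) - (1*4 + 0)) = -58 + (-1/64 - (1*4 + 0)) = -58 + (-1/64 - (4 + 0)) = -58 + (-1/64 - 1*4) = -58 + (-1/64 - 4) = -58 - 257/64 = -3969/64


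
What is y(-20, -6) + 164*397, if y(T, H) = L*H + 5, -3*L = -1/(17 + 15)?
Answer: 1041807/16 ≈ 65113.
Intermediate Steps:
L = 1/96 (L = -(-1)/(3*(17 + 15)) = -(-1)/(3*32) = -⅓*(-1/32) = 1/96 ≈ 0.010417)
y(T, H) = 5 + H/96 (y(T, H) = H/96 + 5 = 5 + H/96)
y(-20, -6) + 164*397 = (5 + (1/96)*(-6)) + 164*397 = (5 - 1/16) + 65108 = 79/16 + 65108 = 1041807/16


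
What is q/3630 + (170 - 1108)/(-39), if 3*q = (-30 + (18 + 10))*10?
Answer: 340468/14157 ≈ 24.049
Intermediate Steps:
q = -20/3 (q = ((-30 + (18 + 10))*10)/3 = ((-30 + 28)*10)/3 = (-2*10)/3 = (1/3)*(-20) = -20/3 ≈ -6.6667)
q/3630 + (170 - 1108)/(-39) = -20/3/3630 + (170 - 1108)/(-39) = -20/3*1/3630 - 938*(-1/39) = -2/1089 + 938/39 = 340468/14157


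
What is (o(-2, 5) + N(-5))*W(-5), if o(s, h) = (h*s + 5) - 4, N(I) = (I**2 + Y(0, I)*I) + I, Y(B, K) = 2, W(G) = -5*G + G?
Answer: 20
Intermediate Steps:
W(G) = -4*G
N(I) = I**2 + 3*I (N(I) = (I**2 + 2*I) + I = I**2 + 3*I)
o(s, h) = 1 + h*s (o(s, h) = (5 + h*s) - 4 = 1 + h*s)
(o(-2, 5) + N(-5))*W(-5) = ((1 + 5*(-2)) - 5*(3 - 5))*(-4*(-5)) = ((1 - 10) - 5*(-2))*20 = (-9 + 10)*20 = 1*20 = 20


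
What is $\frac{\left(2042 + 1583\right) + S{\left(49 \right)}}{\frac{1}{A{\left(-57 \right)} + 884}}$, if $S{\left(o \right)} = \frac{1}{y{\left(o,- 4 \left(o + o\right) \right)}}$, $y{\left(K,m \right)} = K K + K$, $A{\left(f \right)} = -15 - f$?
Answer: $\frac{4112019213}{1225} \approx 3.3568 \cdot 10^{6}$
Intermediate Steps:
$y{\left(K,m \right)} = K + K^{2}$ ($y{\left(K,m \right)} = K^{2} + K = K + K^{2}$)
$S{\left(o \right)} = \frac{1}{o \left(1 + o\right)}$
$\frac{\left(2042 + 1583\right) + S{\left(49 \right)}}{\frac{1}{A{\left(-57 \right)} + 884}} = \frac{\left(2042 + 1583\right) + \frac{1}{49 \left(1 + 49\right)}}{\frac{1}{\left(-15 - -57\right) + 884}} = \frac{3625 + \frac{1}{49 \cdot 50}}{\frac{1}{\left(-15 + 57\right) + 884}} = \frac{3625 + \frac{1}{49} \cdot \frac{1}{50}}{\frac{1}{42 + 884}} = \frac{3625 + \frac{1}{2450}}{\frac{1}{926}} = \frac{8881251 \frac{1}{\frac{1}{926}}}{2450} = \frac{8881251}{2450} \cdot 926 = \frac{4112019213}{1225}$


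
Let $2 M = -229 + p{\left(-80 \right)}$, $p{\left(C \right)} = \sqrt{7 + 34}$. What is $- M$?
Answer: $\frac{229}{2} - \frac{\sqrt{41}}{2} \approx 111.3$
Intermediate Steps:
$p{\left(C \right)} = \sqrt{41}$
$M = - \frac{229}{2} + \frac{\sqrt{41}}{2}$ ($M = \frac{-229 + \sqrt{41}}{2} = - \frac{229}{2} + \frac{\sqrt{41}}{2} \approx -111.3$)
$- M = - (- \frac{229}{2} + \frac{\sqrt{41}}{2}) = \frac{229}{2} - \frac{\sqrt{41}}{2}$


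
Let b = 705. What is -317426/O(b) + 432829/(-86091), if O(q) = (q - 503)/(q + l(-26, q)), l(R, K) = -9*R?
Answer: -12830315184866/8695191 ≈ -1.4756e+6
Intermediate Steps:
O(q) = (-503 + q)/(234 + q) (O(q) = (q - 503)/(q - 9*(-26)) = (-503 + q)/(q + 234) = (-503 + q)/(234 + q))
-317426/O(b) + 432829/(-86091) = -317426*(234 + 705)/(-503 + 705) + 432829/(-86091) = -317426/(202/939) + 432829*(-1/86091) = -317426/((1/939)*202) - 432829/86091 = -317426/202/939 - 432829/86091 = -317426*939/202 - 432829/86091 = -149031507/101 - 432829/86091 = -12830315184866/8695191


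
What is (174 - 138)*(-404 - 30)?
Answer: -15624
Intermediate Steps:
(174 - 138)*(-404 - 30) = 36*(-434) = -15624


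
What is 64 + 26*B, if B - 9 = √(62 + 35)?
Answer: 298 + 26*√97 ≈ 554.07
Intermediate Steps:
B = 9 + √97 (B = 9 + √(62 + 35) = 9 + √97 ≈ 18.849)
64 + 26*B = 64 + 26*(9 + √97) = 64 + (234 + 26*√97) = 298 + 26*√97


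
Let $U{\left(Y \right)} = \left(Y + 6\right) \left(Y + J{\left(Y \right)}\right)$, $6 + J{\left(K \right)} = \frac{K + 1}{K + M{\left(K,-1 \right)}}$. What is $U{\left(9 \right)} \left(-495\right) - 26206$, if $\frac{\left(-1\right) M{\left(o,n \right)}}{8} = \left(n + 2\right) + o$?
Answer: $- \frac{3367901}{71} \approx -47435.0$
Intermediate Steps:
$M{\left(o,n \right)} = -16 - 8 n - 8 o$ ($M{\left(o,n \right)} = - 8 \left(\left(n + 2\right) + o\right) = - 8 \left(\left(2 + n\right) + o\right) = - 8 \left(2 + n + o\right) = -16 - 8 n - 8 o$)
$J{\left(K \right)} = -6 + \frac{1 + K}{-8 - 7 K}$ ($J{\left(K \right)} = -6 + \frac{K + 1}{K - \left(8 + 8 K\right)} = -6 + \frac{1 + K}{K - \left(8 + 8 K\right)} = -6 + \frac{1 + K}{-8 - 7 K}$)
$U{\left(Y \right)} = \left(6 + Y\right) \left(Y + \frac{-49 - 43 Y}{8 + 7 Y}\right)$ ($U{\left(Y \right)} = \left(Y + 6\right) \left(Y + \frac{-49 - 43 Y}{8 + 7 Y}\right) = \left(6 + Y\right) \left(Y + \frac{-49 - 43 Y}{8 + 7 Y}\right)$)
$U{\left(9 \right)} \left(-495\right) - 26206 = \frac{7 \left(-42 + 9^{2} + 9^{3} - 333\right)}{8 + 7 \cdot 9} \left(-495\right) - 26206 = \frac{7 \left(-42 + 81 + 729 - 333\right)}{8 + 63} \left(-495\right) - 26206 = 7 \cdot \frac{1}{71} \cdot 435 \left(-495\right) - 26206 = \frac{3045}{71} \left(-495\right) - 26206 = - \frac{1507275}{71} - 26206 = - \frac{3367901}{71}$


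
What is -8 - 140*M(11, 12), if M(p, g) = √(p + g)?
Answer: -8 - 140*√23 ≈ -679.42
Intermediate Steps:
M(p, g) = √(g + p)
-8 - 140*M(11, 12) = -8 - 140*√(12 + 11) = -8 - 140*√23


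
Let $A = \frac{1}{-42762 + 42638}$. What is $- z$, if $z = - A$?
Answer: $- \frac{1}{124} \approx -0.0080645$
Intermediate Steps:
$A = - \frac{1}{124}$ ($A = \frac{1}{-124} = - \frac{1}{124} \approx -0.0080645$)
$z = \frac{1}{124}$ ($z = \left(-1\right) \left(- \frac{1}{124}\right) = \frac{1}{124} \approx 0.0080645$)
$- z = \left(-1\right) \frac{1}{124} = - \frac{1}{124}$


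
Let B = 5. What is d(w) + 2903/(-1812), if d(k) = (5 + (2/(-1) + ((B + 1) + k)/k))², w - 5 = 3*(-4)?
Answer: 734761/88788 ≈ 8.2755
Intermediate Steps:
w = -7 (w = 5 + 3*(-4) = 5 - 12 = -7)
d(k) = (3 + (6 + k)/k)² (d(k) = (5 + (2/(-1) + ((5 + 1) + k)/k))² = (5 + (2*(-1) + (6 + k)/k))² = (5 + (-2 + (6 + k)/k))² = (3 + (6 + k)/k)²)
d(w) + 2903/(-1812) = 4*(3 + 2*(-7))²/(-7)² + 2903/(-1812) = 4*(1/49)*(3 - 14)² + 2903*(-1/1812) = 4*(1/49)*(-11)² - 2903/1812 = 4*(1/49)*121 - 2903/1812 = 484/49 - 2903/1812 = 734761/88788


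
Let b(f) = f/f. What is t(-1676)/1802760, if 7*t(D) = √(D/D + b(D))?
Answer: √2/12619320 ≈ 1.1207e-7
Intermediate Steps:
b(f) = 1
t(D) = √2/7 (t(D) = √(D/D + 1)/7 = √(1 + 1)/7 = √2/7)
t(-1676)/1802760 = (√2/7)/1802760 = (√2/7)*(1/1802760) = √2/12619320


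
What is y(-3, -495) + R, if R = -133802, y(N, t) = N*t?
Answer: -132317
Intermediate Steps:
y(-3, -495) + R = -3*(-495) - 133802 = 1485 - 133802 = -132317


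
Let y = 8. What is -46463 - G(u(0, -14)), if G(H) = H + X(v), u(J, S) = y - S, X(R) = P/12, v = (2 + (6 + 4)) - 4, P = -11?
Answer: -557809/12 ≈ -46484.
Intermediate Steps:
v = 8 (v = (2 + 10) - 4 = 12 - 4 = 8)
X(R) = -11/12
u(J, S) = 8 - S
G(H) = -11/12 + H (G(H) = H - 11/12 = -11/12 + H)
-46463 - G(u(0, -14)) = -46463 - (-11/12 + (8 - 1*(-14))) = -46463 - (-11/12 + (8 + 14)) = -46463 - (-11/12 + 22) = -46463 - 1*253/12 = -46463 - 253/12 = -557809/12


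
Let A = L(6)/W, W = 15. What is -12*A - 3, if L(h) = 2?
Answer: -23/5 ≈ -4.6000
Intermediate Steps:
A = 2/15 ≈ 0.13333
-12*A - 3 = -12*2/15 - 3 = -8/5 - 3 = -23/5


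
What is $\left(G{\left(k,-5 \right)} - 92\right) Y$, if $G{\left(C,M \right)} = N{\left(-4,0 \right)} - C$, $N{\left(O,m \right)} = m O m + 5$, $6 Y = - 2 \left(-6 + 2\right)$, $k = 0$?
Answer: $-116$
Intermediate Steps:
$Y = \frac{4}{3}$ ($Y = \frac{\left(-2\right) \left(-6 + 2\right)}{6} = \frac{\left(-2\right) \left(-4\right)}{6} = \frac{1}{6} \cdot 8 = \frac{4}{3} \approx 1.3333$)
$N{\left(O,m \right)} = 5 + O m^{2}$ ($N{\left(O,m \right)} = O m m + 5 = O m^{2} + 5 = 5 + O m^{2}$)
$G{\left(C,M \right)} = 5 - C$ ($G{\left(C,M \right)} = \left(5 - 4 \cdot 0^{2}\right) - C = \left(5 - 0\right) - C = \left(5 + 0\right) - C = 5 - C$)
$\left(G{\left(k,-5 \right)} - 92\right) Y = \left(\left(5 - 0\right) - 92\right) \frac{4}{3} = \left(\left(5 + 0\right) - 92\right) \frac{4}{3} = \left(5 - 92\right) \frac{4}{3} = \left(-87\right) \frac{4}{3} = -116$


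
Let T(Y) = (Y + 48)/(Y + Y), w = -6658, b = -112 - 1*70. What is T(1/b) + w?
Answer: -22051/2 ≈ -11026.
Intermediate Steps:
b = -182 (b = -112 - 70 = -182)
T(Y) = (48 + Y)/(2*Y) (T(Y) = (48 + Y)/((2*Y)) = (48 + Y)*(1/(2*Y)) = (48 + Y)/(2*Y))
T(1/b) + w = (48 + 1/(-182))/(2*(1/(-182))) - 6658 = (48 - 1/182)/(2*(-1/182)) - 6658 = (½)*(-182)*(8735/182) - 6658 = -8735/2 - 6658 = -22051/2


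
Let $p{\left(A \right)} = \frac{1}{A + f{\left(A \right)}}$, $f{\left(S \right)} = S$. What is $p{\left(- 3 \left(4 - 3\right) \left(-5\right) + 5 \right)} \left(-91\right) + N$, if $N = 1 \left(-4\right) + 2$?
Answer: $- \frac{171}{40} \approx -4.275$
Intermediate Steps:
$N = -2$ ($N = -4 + 2 = -2$)
$p{\left(A \right)} = \frac{1}{2 A}$ ($p{\left(A \right)} = \frac{1}{A + A} = \frac{1}{2 A}$)
$p{\left(- 3 \left(4 - 3\right) \left(-5\right) + 5 \right)} \left(-91\right) + N = \frac{1}{2 \left(- 3 \left(4 - 3\right) \left(-5\right) + 5\right)} \left(-91\right) - 2 = \frac{1}{2 \left(- 3 \cdot 1 \left(-5\right) + 5\right)} \left(-91\right) - 2 = \frac{1}{2 \left(\left(-3\right) \left(-5\right) + 5\right)} \left(-91\right) - 2 = \frac{1}{2 \left(15 + 5\right)} \left(-91\right) - 2 = \frac{1}{2 \cdot 20} \left(-91\right) - 2 = \frac{1}{2} \cdot \frac{1}{20} \left(-91\right) - 2 = \frac{1}{40} \left(-91\right) - 2 = - \frac{91}{40} - 2 = - \frac{171}{40}$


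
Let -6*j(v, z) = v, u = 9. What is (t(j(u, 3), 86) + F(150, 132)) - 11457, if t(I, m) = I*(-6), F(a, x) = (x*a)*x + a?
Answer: 2602302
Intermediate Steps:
j(v, z) = -v/6
F(a, x) = a + a*x² (F(a, x) = (a*x)*x + a = a*x² + a = a + a*x²)
t(I, m) = -6*I
(t(j(u, 3), 86) + F(150, 132)) - 11457 = (-(-1)*9 + 150*(1 + 132²)) - 11457 = (-6*(-3/2) + 150*(1 + 17424)) - 11457 = (9 + 150*17425) - 11457 = (9 + 2613750) - 11457 = 2613759 - 11457 = 2602302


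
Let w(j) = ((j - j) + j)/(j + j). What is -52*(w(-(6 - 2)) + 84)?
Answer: -4394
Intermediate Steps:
w(j) = 1/2 (w(j) = (0 + j)/((2*j)) = j*(1/(2*j)) = 1/2)
-52*(w(-(6 - 2)) + 84) = -52*(1/2 + 84) = -52*169/2 = -4394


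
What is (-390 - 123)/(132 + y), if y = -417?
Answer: 9/5 ≈ 1.8000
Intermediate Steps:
(-390 - 123)/(132 + y) = (-390 - 123)/(132 - 417) = -513/(-285) = -513*(-1/285) = 9/5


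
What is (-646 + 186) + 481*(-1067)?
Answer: -513687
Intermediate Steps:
(-646 + 186) + 481*(-1067) = -460 - 513227 = -513687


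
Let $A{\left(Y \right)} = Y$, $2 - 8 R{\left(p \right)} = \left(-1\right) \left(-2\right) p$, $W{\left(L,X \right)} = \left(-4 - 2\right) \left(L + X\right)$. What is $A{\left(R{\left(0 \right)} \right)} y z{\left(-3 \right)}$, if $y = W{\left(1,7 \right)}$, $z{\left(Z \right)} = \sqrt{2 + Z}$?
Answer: $- 12 i \approx - 12.0 i$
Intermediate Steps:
$W{\left(L,X \right)} = - 6 L - 6 X$ ($W{\left(L,X \right)} = - 6 \left(L + X\right) = - 6 L - 6 X$)
$R{\left(p \right)} = \frac{1}{4} - \frac{p}{4}$ ($R{\left(p \right)} = \frac{1}{4} - \frac{\left(-1\right) \left(-2\right) p}{8} = \frac{1}{4} - \frac{2 p}{8} = \frac{1}{4} - \frac{p}{4}$)
$y = -48$ ($y = \left(-6\right) 1 - 42 = -6 - 42 = -48$)
$A{\left(R{\left(0 \right)} \right)} y z{\left(-3 \right)} = \left(\frac{1}{4} - 0\right) \left(-48\right) \sqrt{2 - 3} = \left(\frac{1}{4} + 0\right) \left(-48\right) \sqrt{-1} = \frac{1}{4} \left(-48\right) i = - 12 i$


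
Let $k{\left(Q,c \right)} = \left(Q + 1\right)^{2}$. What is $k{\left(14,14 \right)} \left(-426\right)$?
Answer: $-95850$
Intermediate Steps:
$k{\left(Q,c \right)} = \left(1 + Q\right)^{2}$
$k{\left(14,14 \right)} \left(-426\right) = \left(1 + 14\right)^{2} \left(-426\right) = 15^{2} \left(-426\right) = 225 \left(-426\right) = -95850$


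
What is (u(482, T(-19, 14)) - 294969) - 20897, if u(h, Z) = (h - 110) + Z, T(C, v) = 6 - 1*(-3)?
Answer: -315485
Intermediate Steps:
T(C, v) = 9 (T(C, v) = 6 + 3 = 9)
u(h, Z) = -110 + Z + h (u(h, Z) = (-110 + h) + Z = -110 + Z + h)
(u(482, T(-19, 14)) - 294969) - 20897 = ((-110 + 9 + 482) - 294969) - 20897 = (381 - 294969) - 20897 = -294588 - 20897 = -315485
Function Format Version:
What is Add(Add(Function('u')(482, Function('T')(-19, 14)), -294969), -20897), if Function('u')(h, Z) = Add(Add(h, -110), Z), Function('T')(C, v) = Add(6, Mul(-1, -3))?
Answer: -315485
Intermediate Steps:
Function('T')(C, v) = 9 (Function('T')(C, v) = Add(6, 3) = 9)
Function('u')(h, Z) = Add(-110, Z, h) (Function('u')(h, Z) = Add(Add(-110, h), Z) = Add(-110, Z, h))
Add(Add(Function('u')(482, Function('T')(-19, 14)), -294969), -20897) = Add(Add(Add(-110, 9, 482), -294969), -20897) = Add(Add(381, -294969), -20897) = Add(-294588, -20897) = -315485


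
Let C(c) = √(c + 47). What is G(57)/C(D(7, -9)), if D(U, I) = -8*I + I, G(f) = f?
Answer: 57*√110/110 ≈ 5.4347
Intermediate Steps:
D(U, I) = -7*I
C(c) = √(47 + c)
G(57)/C(D(7, -9)) = 57/(√(47 - 7*(-9))) = 57/(√(47 + 63)) = 57/(√110) = 57*(√110/110) = 57*√110/110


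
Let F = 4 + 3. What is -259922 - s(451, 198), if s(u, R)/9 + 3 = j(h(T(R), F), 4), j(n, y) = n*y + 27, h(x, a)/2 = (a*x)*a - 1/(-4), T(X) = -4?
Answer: -246044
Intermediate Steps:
F = 7
h(x, a) = ½ + 2*x*a² (h(x, a) = 2*((a*x)*a - 1/(-4)) = 2*(x*a² - 1*(-¼)) = 2*(x*a² + ¼) = 2*(¼ + x*a²) = ½ + 2*x*a²)
j(n, y) = 27 + n*y
s(u, R) = -13878 (s(u, R) = -27 + 9*(27 + (½ + 2*(-4)*7²)*4) = -27 + 9*(27 + (½ + 2*(-4)*49)*4) = -27 + 9*(27 + (½ - 392)*4) = -27 + 9*(27 - 783/2*4) = -27 + 9*(27 - 1566) = -27 + 9*(-1539) = -27 - 13851 = -13878)
-259922 - s(451, 198) = -259922 - 1*(-13878) = -259922 + 13878 = -246044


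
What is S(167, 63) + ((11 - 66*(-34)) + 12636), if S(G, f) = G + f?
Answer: 15121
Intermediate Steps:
S(167, 63) + ((11 - 66*(-34)) + 12636) = (167 + 63) + ((11 - 66*(-34)) + 12636) = 230 + ((11 + 2244) + 12636) = 230 + (2255 + 12636) = 230 + 14891 = 15121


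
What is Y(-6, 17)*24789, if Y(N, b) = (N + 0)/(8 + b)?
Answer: -148734/25 ≈ -5949.4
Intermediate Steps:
Y(N, b) = N/(8 + b)
Y(-6, 17)*24789 = -6/(8 + 17)*24789 = -6/25*24789 = -148734/25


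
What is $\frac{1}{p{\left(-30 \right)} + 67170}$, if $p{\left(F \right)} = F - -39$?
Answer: $\frac{1}{67179} \approx 1.4886 \cdot 10^{-5}$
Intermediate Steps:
$p{\left(F \right)} = 39 + F$ ($p{\left(F \right)} = F + 39 = 39 + F$)
$\frac{1}{p{\left(-30 \right)} + 67170} = \frac{1}{\left(39 - 30\right) + 67170} = \frac{1}{9 + 67170} = \frac{1}{67179}$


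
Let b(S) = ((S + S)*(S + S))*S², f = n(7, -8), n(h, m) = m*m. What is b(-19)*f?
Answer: 33362176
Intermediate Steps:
n(h, m) = m²
f = 64 (f = (-8)² = 64)
b(S) = 4*S⁴ (b(S) = ((2*S)*(2*S))*S² = (4*S²)*S² = 4*S⁴)
b(-19)*f = (4*(-19)⁴)*64 = (4*130321)*64 = 521284*64 = 33362176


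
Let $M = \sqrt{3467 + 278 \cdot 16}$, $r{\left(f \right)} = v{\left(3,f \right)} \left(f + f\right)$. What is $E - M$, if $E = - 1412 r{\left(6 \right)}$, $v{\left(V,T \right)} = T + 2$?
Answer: $-135552 - \sqrt{7915} \approx -1.3564 \cdot 10^{5}$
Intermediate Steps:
$v{\left(V,T \right)} = 2 + T$
$r{\left(f \right)} = 2 f \left(2 + f\right)$ ($r{\left(f \right)} = \left(2 + f\right) \left(f + f\right) = \left(2 + f\right) 2 f = 2 f \left(2 + f\right)$)
$M = \sqrt{7915}$ ($M = \sqrt{3467 + 4448} = \sqrt{7915} \approx 88.966$)
$E = -135552$ ($E = - 1412 \cdot 2 \cdot 6 \left(2 + 6\right) = - 1412 \cdot 2 \cdot 6 \cdot 8 = \left(-1412\right) 96 = -135552$)
$E - M = -135552 - \sqrt{7915}$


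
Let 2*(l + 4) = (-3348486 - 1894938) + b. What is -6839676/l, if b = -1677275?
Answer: 13679352/6920707 ≈ 1.9766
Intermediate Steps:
l = -6920707/2 (l = -4 + ((-3348486 - 1894938) - 1677275)/2 = -4 + (-5243424 - 1677275)/2 = -4 + (½)*(-6920699) = -4 - 6920699/2 = -6920707/2 ≈ -3.4604e+6)
-6839676/l = -6839676/(-6920707/2) = -6839676*(-2/6920707) = 13679352/6920707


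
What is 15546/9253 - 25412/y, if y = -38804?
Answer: 209596055/89763353 ≈ 2.3350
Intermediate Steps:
15546/9253 - 25412/y = 15546/9253 - 25412/(-38804) = 15546*(1/9253) - 25412*(-1/38804) = 15546/9253 + 6353/9701 = 209596055/89763353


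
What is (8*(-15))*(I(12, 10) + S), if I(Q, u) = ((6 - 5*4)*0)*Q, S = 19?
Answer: -2280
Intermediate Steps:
I(Q, u) = 0 (I(Q, u) = ((6 - 20)*0)*Q = (-14*0)*Q = 0*Q = 0)
(8*(-15))*(I(12, 10) + S) = (8*(-15))*(0 + 19) = -120*19 = -2280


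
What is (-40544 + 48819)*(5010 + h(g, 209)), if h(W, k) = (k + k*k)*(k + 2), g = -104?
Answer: 76674495000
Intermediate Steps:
h(W, k) = (2 + k)*(k + k²) (h(W, k) = (k + k²)*(2 + k) = (2 + k)*(k + k²))
(-40544 + 48819)*(5010 + h(g, 209)) = (-40544 + 48819)*(5010 + 209*(2 + 209² + 3*209)) = 8275*(5010 + 209*(2 + 43681 + 627)) = 8275*(5010 + 209*44310) = 8275*(5010 + 9260790) = 8275*9265800 = 76674495000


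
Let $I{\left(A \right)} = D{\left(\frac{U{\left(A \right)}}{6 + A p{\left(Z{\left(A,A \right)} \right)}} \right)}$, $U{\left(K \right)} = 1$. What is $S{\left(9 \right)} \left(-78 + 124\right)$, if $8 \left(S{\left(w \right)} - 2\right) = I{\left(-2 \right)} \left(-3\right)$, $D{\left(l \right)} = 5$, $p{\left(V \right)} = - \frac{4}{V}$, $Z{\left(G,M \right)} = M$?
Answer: $\frac{23}{4} \approx 5.75$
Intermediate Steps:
$I{\left(A \right)} = 5$
$S{\left(w \right)} = \frac{1}{8}$ ($S{\left(w \right)} = 2 + \frac{5 \left(-3\right)}{8} = 2 + \frac{1}{8} \left(-15\right) = 2 - \frac{15}{8} = \frac{1}{8}$)
$S{\left(9 \right)} \left(-78 + 124\right) = \frac{-78 + 124}{8} = \frac{1}{8} \cdot 46 = \frac{23}{4}$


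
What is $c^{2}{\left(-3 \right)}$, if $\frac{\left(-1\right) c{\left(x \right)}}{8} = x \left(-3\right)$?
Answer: $5184$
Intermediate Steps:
$c{\left(x \right)} = 24 x$ ($c{\left(x \right)} = - 8 x \left(-3\right) = - 8 \left(- 3 x\right) = 24 x$)
$c^{2}{\left(-3 \right)} = \left(24 \left(-3\right)\right)^{2} = \left(-72\right)^{2} = 5184$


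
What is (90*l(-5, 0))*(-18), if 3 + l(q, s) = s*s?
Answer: 4860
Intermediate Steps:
l(q, s) = -3 + s**2 (l(q, s) = -3 + s*s = -3 + s**2)
(90*l(-5, 0))*(-18) = (90*(-3 + 0**2))*(-18) = (90*(-3 + 0))*(-18) = (90*(-3))*(-18) = -270*(-18) = 4860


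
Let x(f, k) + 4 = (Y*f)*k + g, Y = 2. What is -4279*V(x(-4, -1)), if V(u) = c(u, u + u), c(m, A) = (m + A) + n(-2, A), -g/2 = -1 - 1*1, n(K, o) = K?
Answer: -94138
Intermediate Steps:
g = 4 (g = -2*(-1 - 1*1) = -2*(-1 - 1) = -2*(-2) = 4)
x(f, k) = 2*f*k (x(f, k) = -4 + ((2*f)*k + 4) = -4 + (2*f*k + 4) = -4 + (4 + 2*f*k) = 2*f*k)
c(m, A) = -2 + A + m (c(m, A) = (m + A) - 2 = (A + m) - 2 = -2 + A + m)
V(u) = -2 + 3*u (V(u) = -2 + (u + u) + u = -2 + 2*u + u = -2 + 3*u)
-4279*V(x(-4, -1)) = -4279*(-2 + 3*(2*(-4)*(-1))) = -4279*(-2 + 3*8) = -4279*(-2 + 24) = -4279*22 = -94138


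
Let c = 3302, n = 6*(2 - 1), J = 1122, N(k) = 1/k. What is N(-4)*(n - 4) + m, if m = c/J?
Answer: 2741/1122 ≈ 2.4430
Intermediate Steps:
n = 6 (n = 6*1 = 6)
m = 1651/561 (m = 3302/1122 = 3302*(1/1122) = 1651/561 ≈ 2.9430)
N(-4)*(n - 4) + m = (6 - 4)/(-4) + 1651/561 = -¼*2 + 1651/561 = -½ + 1651/561 = 2741/1122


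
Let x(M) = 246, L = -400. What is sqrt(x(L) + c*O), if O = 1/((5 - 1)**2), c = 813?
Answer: sqrt(4749)/4 ≈ 17.228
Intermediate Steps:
O = 1/16 (O = 1/(4**2) = 1/16 ≈ 0.062500)
sqrt(x(L) + c*O) = sqrt(246 + 813*(1/16)) = sqrt(246 + 813/16) = sqrt(4749/16) = sqrt(4749)/4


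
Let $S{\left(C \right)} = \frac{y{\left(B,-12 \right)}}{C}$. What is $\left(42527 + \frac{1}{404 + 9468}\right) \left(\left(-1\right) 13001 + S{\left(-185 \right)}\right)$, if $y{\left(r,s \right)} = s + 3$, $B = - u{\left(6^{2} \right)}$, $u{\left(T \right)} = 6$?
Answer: $- \frac{25243918254923}{45658} \approx -5.5289 \cdot 10^{8}$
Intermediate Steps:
$B = -6$ ($B = \left(-1\right) 6 = -6$)
$y{\left(r,s \right)} = 3 + s$
$S{\left(C \right)} = - \frac{9}{C}$ ($S{\left(C \right)} = \frac{3 - 12}{C} = - \frac{9}{C}$)
$\left(42527 + \frac{1}{404 + 9468}\right) \left(\left(-1\right) 13001 + S{\left(-185 \right)}\right) = \left(42527 + \frac{1}{404 + 9468}\right) \left(\left(-1\right) 13001 - \frac{9}{-185}\right) = \left(42527 + \frac{1}{9872}\right) \left(-13001 - - \frac{9}{185}\right) = \left(42527 + \frac{1}{9872}\right) \left(-13001 + \frac{9}{185}\right) = \frac{419826545}{9872} \left(- \frac{2405176}{185}\right) = - \frac{25243918254923}{45658}$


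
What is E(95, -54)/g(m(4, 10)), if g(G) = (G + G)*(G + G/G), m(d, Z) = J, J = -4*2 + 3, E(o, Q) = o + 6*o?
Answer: 133/8 ≈ 16.625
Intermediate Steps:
E(o, Q) = 7*o
J = -5 (J = -8 + 3 = -5)
m(d, Z) = -5
g(G) = 2*G*(1 + G) (g(G) = (2*G)*(G + 1) = (2*G)*(1 + G) = 2*G*(1 + G))
E(95, -54)/g(m(4, 10)) = (7*95)/((2*(-5)*(1 - 5))) = 665/((2*(-5)*(-4))) = 665/40 = 665*(1/40) = 133/8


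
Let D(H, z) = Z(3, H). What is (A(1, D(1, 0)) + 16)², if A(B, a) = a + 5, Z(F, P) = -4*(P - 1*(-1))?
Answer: 169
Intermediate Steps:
Z(F, P) = -4 - 4*P (Z(F, P) = -4*(P + 1) = -4*(1 + P) = -4 - 4*P)
D(H, z) = -4 - 4*H
A(B, a) = 5 + a
(A(1, D(1, 0)) + 16)² = ((5 + (-4 - 4*1)) + 16)² = ((5 + (-4 - 4)) + 16)² = ((5 - 8) + 16)² = (-3 + 16)² = 13² = 169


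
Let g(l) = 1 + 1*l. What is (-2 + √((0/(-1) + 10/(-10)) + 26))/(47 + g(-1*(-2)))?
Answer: 3/50 ≈ 0.060000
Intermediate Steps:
g(l) = 1 + l
(-2 + √((0/(-1) + 10/(-10)) + 26))/(47 + g(-1*(-2))) = (-2 + √((0/(-1) + 10/(-10)) + 26))/(47 + (1 - 1*(-2))) = (-2 + √((0*(-1) + 10*(-⅒)) + 26))/(47 + (1 + 2)) = (-2 + √((0 - 1) + 26))/(47 + 3) = (-2 + √(-1 + 26))/50 = (-2 + √25)*(1/50) = (-2 + 5)*(1/50) = 3*(1/50) = 3/50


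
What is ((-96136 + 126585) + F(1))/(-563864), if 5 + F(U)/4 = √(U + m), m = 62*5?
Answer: -4347/80552 - √311/140966 ≈ -0.054090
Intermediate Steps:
m = 310
F(U) = -20 + 4*√(310 + U) (F(U) = -20 + 4*√(U + 310) = -20 + 4*√(310 + U))
((-96136 + 126585) + F(1))/(-563864) = ((-96136 + 126585) + (-20 + 4*√(310 + 1)))/(-563864) = (30449 + (-20 + 4*√311))*(-1/563864) = (30429 + 4*√311)*(-1/563864) = -4347/80552 - √311/140966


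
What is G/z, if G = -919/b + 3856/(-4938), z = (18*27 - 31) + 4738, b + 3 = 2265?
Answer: -245561/1074158202 ≈ -0.00022861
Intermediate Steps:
b = 2262 (b = -3 + 2265 = 2262)
z = 5193 (z = (486 - 31) + 4738 = 455 + 4738 = 5193)
G = -736683/620542 (G = -919/2262 + 3856/(-4938) = -919*1/2262 + 3856*(-1/4938) = -919/2262 - 1928/2469 = -736683/620542 ≈ -1.1872)
G/z = -736683/620542/5193 = -736683/620542*1/5193 = -245561/1074158202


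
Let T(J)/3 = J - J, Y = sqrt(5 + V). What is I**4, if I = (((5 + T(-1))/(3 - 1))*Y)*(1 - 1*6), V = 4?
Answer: 31640625/16 ≈ 1.9775e+6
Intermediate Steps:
Y = 3 (Y = sqrt(5 + 4) = sqrt(9) = 3)
T(J) = 0 (T(J) = 3*(J - J) = 3*0 = 0)
I = -75/2 (I = (((5 + 0)/(3 - 1))*3)*(1 - 1*6) = ((5/2)*3)*(1 - 6) = ((5*(1/2))*3)*(-5) = ((5/2)*3)*(-5) = (15/2)*(-5) = -75/2 ≈ -37.500)
I**4 = (-75/2)**4 = 31640625/16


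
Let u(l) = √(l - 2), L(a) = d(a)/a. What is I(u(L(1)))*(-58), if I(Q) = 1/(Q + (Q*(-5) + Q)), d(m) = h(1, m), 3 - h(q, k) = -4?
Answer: 58*√5/15 ≈ 8.6461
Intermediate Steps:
h(q, k) = 7 (h(q, k) = 3 - 1*(-4) = 3 + 4 = 7)
d(m) = 7
L(a) = 7/a
u(l) = √(-2 + l)
I(Q) = -1/(3*Q) (I(Q) = 1/(Q + (-5*Q + Q)) = 1/(Q - 4*Q) = 1/(-3*Q) = -1/(3*Q))
I(u(L(1)))*(-58) = -1/(3*√(-2 + 7/1))*(-58) = -1/(3*√(-2 + 7*1))*(-58) = -1/(3*√(-2 + 7))*(-58) = -√5/5/3*(-58) = -√5/15*(-58) = 58*√5/15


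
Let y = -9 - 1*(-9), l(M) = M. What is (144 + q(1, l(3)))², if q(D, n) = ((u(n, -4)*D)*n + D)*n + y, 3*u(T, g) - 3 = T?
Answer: 27225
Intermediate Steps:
u(T, g) = 1 + T/3
y = 0 (y = -9 + 9 = 0)
q(D, n) = n*(D + D*n*(1 + n/3)) (q(D, n) = (((1 + n/3)*D)*n + D)*n + 0 = ((D*(1 + n/3))*n + D)*n + 0 = (D*n*(1 + n/3) + D)*n + 0 = (D + D*n*(1 + n/3))*n + 0 = n*(D + D*n*(1 + n/3)) + 0 = n*(D + D*n*(1 + n/3)))
(144 + q(1, l(3)))² = (144 + (⅓)*1*3*(3 + 3*(3 + 3)))² = (144 + (⅓)*1*3*(3 + 3*6))² = (144 + (⅓)*1*3*(3 + 18))² = (144 + (⅓)*1*3*21)² = (144 + 21)² = 165² = 27225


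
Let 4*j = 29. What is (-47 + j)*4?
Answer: -159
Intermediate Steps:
j = 29/4 (j = (¼)*29 = 29/4 ≈ 7.2500)
(-47 + j)*4 = (-47 + 29/4)*4 = -159/4*4 = -159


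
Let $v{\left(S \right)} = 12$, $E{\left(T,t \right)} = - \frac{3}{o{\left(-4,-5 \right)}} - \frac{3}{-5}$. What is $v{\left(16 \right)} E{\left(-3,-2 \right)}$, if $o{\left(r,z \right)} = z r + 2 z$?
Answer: $\frac{18}{5} \approx 3.6$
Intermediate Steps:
$o{\left(r,z \right)} = 2 z + r z$ ($o{\left(r,z \right)} = r z + 2 z = 2 z + r z$)
$E{\left(T,t \right)} = \frac{3}{10}$ ($E{\left(T,t \right)} = - \frac{3}{\left(-5\right) \left(2 - 4\right)} - \frac{3}{-5} = - \frac{3}{\left(-5\right) \left(-2\right)} - - \frac{3}{5} = - \frac{3}{10} + \frac{3}{5} = \frac{3}{10}$)
$v{\left(16 \right)} E{\left(-3,-2 \right)} = 12 \cdot \frac{3}{10} = \frac{18}{5}$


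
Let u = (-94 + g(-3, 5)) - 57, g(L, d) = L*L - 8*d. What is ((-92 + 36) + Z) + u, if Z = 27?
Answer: -211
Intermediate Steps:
g(L, d) = L**2 - 8*d
u = -182 (u = (-94 + ((-3)**2 - 8*5)) - 57 = (-94 + (9 - 40)) - 57 = (-94 - 31) - 57 = -125 - 57 = -182)
((-92 + 36) + Z) + u = ((-92 + 36) + 27) - 182 = (-56 + 27) - 182 = -29 - 182 = -211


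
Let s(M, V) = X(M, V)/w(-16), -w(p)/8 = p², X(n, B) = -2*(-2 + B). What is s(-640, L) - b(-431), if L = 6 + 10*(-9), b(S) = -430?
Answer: 220117/512 ≈ 429.92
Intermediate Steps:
X(n, B) = 4 - 2*B
L = -84 (L = 6 - 90 = -84)
w(p) = -8*p²
s(M, V) = -1/512 + V/1024 (s(M, V) = (4 - 2*V)/((-8*(-16)²)) = (4 - 2*V)/((-8*256)) = (4 - 2*V)/(-2048) = (4 - 2*V)*(-1/2048) = -1/512 + V/1024)
s(-640, L) - b(-431) = (-1/512 + (1/1024)*(-84)) - 1*(-430) = (-1/512 - 21/256) + 430 = -43/512 + 430 = 220117/512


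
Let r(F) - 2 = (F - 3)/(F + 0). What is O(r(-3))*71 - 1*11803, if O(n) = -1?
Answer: -11874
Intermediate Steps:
r(F) = 2 + (-3 + F)/F (r(F) = 2 + (F - 3)/(F + 0) = 2 + (-3 + F)/F)
O(r(-3))*71 - 1*11803 = -1*71 - 1*11803 = -71 - 11803 = -11874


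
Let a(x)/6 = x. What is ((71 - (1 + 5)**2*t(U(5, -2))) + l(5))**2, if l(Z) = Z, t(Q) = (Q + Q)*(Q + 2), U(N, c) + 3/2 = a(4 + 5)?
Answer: 42408812356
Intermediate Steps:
a(x) = 6*x
U(N, c) = 105/2 (U(N, c) = -3/2 + 6*(4 + 5) = -3/2 + 6*9 = -3/2 + 54 = 105/2)
t(Q) = 2*Q*(2 + Q) (t(Q) = (2*Q)*(2 + Q) = 2*Q*(2 + Q))
((71 - (1 + 5)**2*t(U(5, -2))) + l(5))**2 = ((71 - (1 + 5)**2*2*(105/2)*(2 + 105/2)) + 5)**2 = ((71 - 6**2*2*(105/2)*(109/2)) + 5)**2 = ((71 - 36*11445/2) + 5)**2 = ((71 - 1*206010) + 5)**2 = ((71 - 206010) + 5)**2 = (-205939 + 5)**2 = (-205934)**2 = 42408812356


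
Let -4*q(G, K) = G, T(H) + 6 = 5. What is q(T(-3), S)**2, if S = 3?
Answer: 1/16 ≈ 0.062500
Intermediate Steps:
T(H) = -1 (T(H) = -6 + 5 = -1)
q(G, K) = -G/4
q(T(-3), S)**2 = (-1/4*(-1))**2 = (1/4)**2 = 1/16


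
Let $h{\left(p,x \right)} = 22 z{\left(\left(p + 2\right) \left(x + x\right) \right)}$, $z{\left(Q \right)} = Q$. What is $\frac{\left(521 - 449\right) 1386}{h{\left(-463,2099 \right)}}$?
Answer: $- \frac{2268}{967639} \approx -0.0023438$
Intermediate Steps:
$h{\left(p,x \right)} = 44 x \left(2 + p\right)$ ($h{\left(p,x \right)} = 22 \left(p + 2\right) \left(x + x\right) = 22 \left(2 + p\right) 2 x = 22 \cdot 2 x \left(2 + p\right) = 44 x \left(2 + p\right)$)
$\frac{\left(521 - 449\right) 1386}{h{\left(-463,2099 \right)}} = \frac{\left(521 - 449\right) 1386}{44 \cdot 2099 \left(2 - 463\right)} = \frac{72 \cdot 1386}{44 \cdot 2099 \left(-461\right)} = \frac{99792}{-42576116} = 99792 \left(- \frac{1}{42576116}\right) = - \frac{2268}{967639}$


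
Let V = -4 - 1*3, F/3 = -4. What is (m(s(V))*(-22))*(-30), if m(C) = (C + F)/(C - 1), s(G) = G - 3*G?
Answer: 1320/13 ≈ 101.54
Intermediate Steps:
F = -12 (F = 3*(-4) = -12)
V = -7 (V = -4 - 3 = -7)
s(G) = -2*G
m(C) = (-12 + C)/(-1 + C) (m(C) = (C - 12)/(C - 1) = (-12 + C)/(-1 + C))
(m(s(V))*(-22))*(-30) = (((-12 - 2*(-7))/(-1 - 2*(-7)))*(-22))*(-30) = (((-12 + 14)/(-1 + 14))*(-22))*(-30) = ((2/13)*(-22))*(-30) = -44/13*(-30) = 1320/13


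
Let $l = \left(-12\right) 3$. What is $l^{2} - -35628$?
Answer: $36924$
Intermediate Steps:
$l = -36$
$l^{2} - -35628 = \left(-36\right)^{2} - -35628 = 1296 + 35628 = 36924$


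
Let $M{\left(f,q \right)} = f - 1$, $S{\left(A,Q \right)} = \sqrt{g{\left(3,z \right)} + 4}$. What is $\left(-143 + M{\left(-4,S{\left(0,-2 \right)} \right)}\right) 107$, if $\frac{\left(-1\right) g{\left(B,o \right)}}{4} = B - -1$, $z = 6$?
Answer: $-15836$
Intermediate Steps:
$g{\left(B,o \right)} = -4 - 4 B$ ($g{\left(B,o \right)} = - 4 \left(B - -1\right) = - 4 \left(B + 1\right) = - 4 \left(1 + B\right) = -4 - 4 B$)
$S{\left(A,Q \right)} = 2 i \sqrt{3}$ ($S{\left(A,Q \right)} = \sqrt{\left(-4 - 12\right) + 4} = \sqrt{-16 + 4} = \sqrt{-12} = 2 i \sqrt{3}$)
$M{\left(f,q \right)} = -1 + f$ ($M{\left(f,q \right)} = f - 1 = -1 + f$)
$\left(-143 + M{\left(-4,S{\left(0,-2 \right)} \right)}\right) 107 = \left(-143 - 5\right) 107 = \left(-148\right) 107 = -15836$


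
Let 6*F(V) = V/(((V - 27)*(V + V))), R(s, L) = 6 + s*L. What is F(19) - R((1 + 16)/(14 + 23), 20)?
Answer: -53989/3552 ≈ -15.200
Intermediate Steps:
R(s, L) = 6 + L*s
F(V) = 1/(12*(-27 + V)) (F(V) = (V/(((V - 27)*(V + V))))/6 = (V/(((-27 + V)*(2*V))))/6 = (V/((2*V*(-27 + V))))/6 = (V*(1/(2*V*(-27 + V))))/6 = (1/(2*(-27 + V)))/6 = 1/(12*(-27 + V)))
F(19) - R((1 + 16)/(14 + 23), 20) = 1/(12*(-27 + 19)) - (6 + 20*((1 + 16)/(14 + 23))) = (1/12)/(-8) - (6 + 20*(17/37)) = (1/12)*(-⅛) - (6 + 20*(17*(1/37))) = -1/96 - (6 + 20*(17/37)) = -1/96 - (6 + 340/37) = -1/96 - 1*562/37 = -1/96 - 562/37 = -53989/3552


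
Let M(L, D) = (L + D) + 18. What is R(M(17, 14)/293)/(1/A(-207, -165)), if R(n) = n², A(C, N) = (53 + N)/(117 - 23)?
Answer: -134456/4034903 ≈ -0.033323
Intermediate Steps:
A(C, N) = 53/94 + N/94 (A(C, N) = (53 + N)/94 = (53 + N)*(1/94) = 53/94 + N/94)
M(L, D) = 18 + D + L (M(L, D) = (D + L) + 18 = 18 + D + L)
R(M(17, 14)/293)/(1/A(-207, -165)) = ((18 + 14 + 17)/293)²/(1/(53/94 + (1/94)*(-165))) = (49*(1/293))²/(1/(53/94 - 165/94)) = (49/293)²/(1/(-56/47)) = 2401/(85849*(-47/56)) = (2401/85849)*(-56/47) = -134456/4034903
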